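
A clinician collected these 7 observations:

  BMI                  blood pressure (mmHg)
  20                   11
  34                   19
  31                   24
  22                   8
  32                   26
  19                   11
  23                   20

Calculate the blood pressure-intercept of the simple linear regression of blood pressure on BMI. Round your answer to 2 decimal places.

-6.12

n = 7, Σx = 181, Σy = 119, Σxy = 3287, Σx² = 4915
Sxx = Σx² − (Σx)²/n = 4915 − 4680.142857 = 234.857143
Sxy = Σxy − (Σx)(Σy)/n = 3287 − 3077 = 210
b = Sxy/Sxx = 210/234.857143 = 0.894161
a = ȳ − b·x̄ = 17 − 0.894161·25.857143 = -6.120438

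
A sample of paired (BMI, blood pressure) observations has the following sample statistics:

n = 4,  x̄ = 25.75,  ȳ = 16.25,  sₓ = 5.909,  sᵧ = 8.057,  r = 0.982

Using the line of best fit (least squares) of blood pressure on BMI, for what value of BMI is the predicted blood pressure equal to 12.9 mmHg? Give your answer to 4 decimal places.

b = r · sᵧ/sₓ = 0.982 · 8.057/5.909 = 1.338970
a = ȳ − b·x̄ = 16.25 − 1.338970·25.75 = -18.228479
Set a + b·x = 12.9: x = (12.9 − (-18.228479)) / 1.338970 = 23.248077

23.2481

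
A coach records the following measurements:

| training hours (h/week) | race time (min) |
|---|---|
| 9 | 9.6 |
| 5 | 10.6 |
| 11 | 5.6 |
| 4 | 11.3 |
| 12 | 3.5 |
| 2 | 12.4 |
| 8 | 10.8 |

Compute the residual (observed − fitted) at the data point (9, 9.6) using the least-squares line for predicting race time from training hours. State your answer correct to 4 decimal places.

n = 7, Σx = 51, Σy = 63.8, Σxy = 399.4, Σx² = 455
Sxx = Σx² − (Σx)²/n = 455 − 371.571429 = 83.428571
Sxy = Σxy − (Σx)(Σy)/n = 399.4 − 464.828571 = -65.428571
b = Sxy/Sxx = -65.428571/83.428571 = -0.784247
a = ȳ − b·x̄ = 9.114286 − (-0.784247)·7.285714 = 14.828082
ŷ(9) = 14.828082 + (-0.784247)·9 = 7.769863
residual = y − ŷ = 9.6 − 7.769863 = 1.830137

1.8301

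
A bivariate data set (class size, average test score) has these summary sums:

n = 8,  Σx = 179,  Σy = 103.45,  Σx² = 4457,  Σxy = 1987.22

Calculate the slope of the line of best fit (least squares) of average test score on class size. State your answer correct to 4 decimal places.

-0.7247

Sxx = Σx² − (Σx)²/n = 4457 − 4005.125 = 451.875
Sxy = Σxy − (Σx)(Σy)/n = 1987.22 − 2314.69375 = -327.47375
b = Sxy/Sxx = -327.47375/451.875 = -0.724700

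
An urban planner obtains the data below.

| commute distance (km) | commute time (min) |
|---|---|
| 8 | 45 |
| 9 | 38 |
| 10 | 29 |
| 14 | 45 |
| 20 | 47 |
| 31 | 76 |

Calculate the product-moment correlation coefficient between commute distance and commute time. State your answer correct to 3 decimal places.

n = 6, Σx = 92, Σy = 280, Σxy = 4918, Σx² = 1802, Σy² = 14320
Sxx = Σx² − (Σx)²/n = 1802 − 1410.666667 = 391.333333
Sxy = Σxy − (Σx)(Σy)/n = 4918 − 4293.333333 = 624.666667
Syy = Σy² − (Σy)²/n = 14320 − 13066.666667 = 1253.333333
r = Sxy/√(Sxx·Syy) = 624.666667/√(490471.111111) = 624.666667/700.336427 = 0.891952

0.892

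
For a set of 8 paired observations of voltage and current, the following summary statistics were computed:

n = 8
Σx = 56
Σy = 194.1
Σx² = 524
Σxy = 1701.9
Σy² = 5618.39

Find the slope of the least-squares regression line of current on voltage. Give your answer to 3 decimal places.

Sxx = Σx² − (Σx)²/n = 524 − 392 = 132
Sxy = Σxy − (Σx)(Σy)/n = 1701.9 − 1358.7 = 343.2
b = Sxy/Sxx = 343.2/132 = 2.6

2.600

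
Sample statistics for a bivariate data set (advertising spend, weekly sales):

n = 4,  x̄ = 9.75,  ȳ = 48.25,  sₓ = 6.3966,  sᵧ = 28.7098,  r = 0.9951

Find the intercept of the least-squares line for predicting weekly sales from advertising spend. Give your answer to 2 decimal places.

4.70

b = r · sᵧ/sₓ = 0.9951 · 28.7098/6.3966 = 4.466298
a = ȳ − b·x̄ = 48.25 − 4.466298·9.75 = 4.703594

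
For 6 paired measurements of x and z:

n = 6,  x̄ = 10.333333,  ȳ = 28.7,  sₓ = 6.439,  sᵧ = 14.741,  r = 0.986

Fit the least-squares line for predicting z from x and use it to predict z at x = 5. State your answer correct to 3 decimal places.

b = r · sᵧ/sₓ = 0.986 · 14.741/6.439 = 2.257280
a = ȳ − b·x̄ = 28.7 − 2.257280·10.333333 = 5.374774
ŷ(5) = a + b·5 = 5.374774 + 2.257280·5 = 16.661174

16.661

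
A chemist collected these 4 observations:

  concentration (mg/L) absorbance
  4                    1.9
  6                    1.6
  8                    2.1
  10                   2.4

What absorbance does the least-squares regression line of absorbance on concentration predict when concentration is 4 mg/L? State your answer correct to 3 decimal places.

n = 4, Σx = 28, Σy = 8, Σxy = 58, Σx² = 216
Sxx = Σx² − (Σx)²/n = 216 − 196 = 20
Sxy = Σxy − (Σx)(Σy)/n = 58 − 56 = 2
b = Sxy/Sxx = 2/20 = 0.1
a = ȳ − b·x̄ = 2 − 0.1·7 = 1.3
ŷ(4) = a + b·4 = 1.3 + 0.1·4 = 1.7

1.700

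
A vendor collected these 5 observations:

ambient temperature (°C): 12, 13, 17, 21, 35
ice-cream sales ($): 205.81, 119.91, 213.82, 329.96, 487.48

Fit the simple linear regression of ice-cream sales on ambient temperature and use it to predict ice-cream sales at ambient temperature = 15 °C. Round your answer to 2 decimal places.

n = 5, Σx = 98, Σy = 1356.98, Σxy = 31654.45, Σx² = 2268
Sxx = Σx² − (Σx)²/n = 2268 − 1920.8 = 347.2
Sxy = Σxy − (Σx)(Σy)/n = 31654.45 − 26596.808 = 5057.642
b = Sxy/Sxx = 5057.642/347.2 = 14.566941
a = ȳ − b·x̄ = 271.396 − 14.566941·19.6 = -14.116048
ŷ(15) = a + b·15 = -14.116048 + 14.566941·15 = 204.388070

204.39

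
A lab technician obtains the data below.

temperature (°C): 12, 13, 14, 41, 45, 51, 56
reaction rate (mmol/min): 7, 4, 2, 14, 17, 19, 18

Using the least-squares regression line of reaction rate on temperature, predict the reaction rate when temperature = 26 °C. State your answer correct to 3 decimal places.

9.061

n = 7, Σx = 232, Σy = 81, Σxy = 3480, Σx² = 9952
Sxx = Σx² − (Σx)²/n = 9952 − 7689.142857 = 2262.857143
Sxy = Σxy − (Σx)(Σy)/n = 3480 − 2684.571429 = 795.428571
b = Sxy/Sxx = 795.428571/2262.857143 = 0.351515
a = ȳ − b·x̄ = 11.571429 − 0.351515·33.142857 = -0.078788
ŷ(26) = a + b·26 = -0.078788 + 0.351515·26 = 9.060606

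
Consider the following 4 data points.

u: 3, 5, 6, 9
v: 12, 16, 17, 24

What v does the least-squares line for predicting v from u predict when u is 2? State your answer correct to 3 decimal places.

n = 4, Σx = 23, Σy = 69, Σxy = 434, Σx² = 151
Sxx = Σx² − (Σx)²/n = 151 − 132.25 = 18.75
Sxy = Σxy − (Σx)(Σy)/n = 434 − 396.75 = 37.25
b = Sxy/Sxx = 37.25/18.75 = 1.986667
a = ȳ − b·x̄ = 17.25 − 1.986667·5.75 = 5.826667
ŷ(2) = a + b·2 = 5.826667 + 1.986667·2 = 9.8

9.800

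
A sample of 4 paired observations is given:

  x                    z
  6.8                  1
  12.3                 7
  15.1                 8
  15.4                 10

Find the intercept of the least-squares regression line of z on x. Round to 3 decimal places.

-5.286

n = 4, Σx = 49.6, Σy = 26, Σxy = 367.7, Σx² = 662.7
Sxx = Σx² − (Σx)²/n = 662.7 − 615.04 = 47.66
Sxy = Σxy − (Σx)(Σy)/n = 367.7 − 322.4 = 45.3
b = Sxy/Sxx = 45.3/47.66 = 0.950483
a = ȳ − b·x̄ = 6.5 − 0.950483·12.4 = -5.285984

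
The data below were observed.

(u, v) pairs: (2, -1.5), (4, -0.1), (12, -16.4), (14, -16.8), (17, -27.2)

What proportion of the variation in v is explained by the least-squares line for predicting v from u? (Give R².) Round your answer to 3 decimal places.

n = 5, Σx = 49, Σy = -62, Σxy = -897.8, Σx² = 649, Σy² = 1293.3
Sxx = Σx² − (Σx)²/n = 649 − 480.2 = 168.8
Sxy = Σxy − (Σx)(Σy)/n = -897.8 − (-607.6) = -290.2
Syy = Σy² − (Σy)²/n = 1293.3 − 768.8 = 524.5
R² = Sxy²/(Sxx·Syy) = (-290.2)²/(168.8·524.5) = 0.951211

0.951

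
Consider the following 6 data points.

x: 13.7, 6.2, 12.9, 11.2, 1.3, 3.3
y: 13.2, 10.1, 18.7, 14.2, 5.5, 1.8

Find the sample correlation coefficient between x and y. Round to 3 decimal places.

n = 6, Σx = 48.6, Σy = 63.5, Σxy = 656.82, Σx² = 530.56, Σy² = 861.07
Sxx = Σx² − (Σx)²/n = 530.56 − 393.66 = 136.9
Sxy = Σxy − (Σx)(Σy)/n = 656.82 − 514.35 = 142.47
Syy = Σy² − (Σy)²/n = 861.07 − 672.041667 = 189.028333
r = Sxy/√(Sxx·Syy) = 142.47/√(25877.978833) = 142.47/160.866338 = 0.885642

0.886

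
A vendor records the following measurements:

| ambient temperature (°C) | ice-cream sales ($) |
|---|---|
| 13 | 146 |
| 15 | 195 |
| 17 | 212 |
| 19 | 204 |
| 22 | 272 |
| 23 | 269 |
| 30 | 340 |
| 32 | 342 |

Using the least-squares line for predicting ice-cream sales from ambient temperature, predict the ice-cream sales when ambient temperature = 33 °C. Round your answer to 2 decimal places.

365.06

n = 8, Σx = 171, Σy = 1980, Σxy = 45618, Σx² = 3981
Sxx = Σx² − (Σx)²/n = 3981 − 3655.125 = 325.875
Sxy = Σxy − (Σx)(Σy)/n = 45618 − 42322.5 = 3295.5
b = Sxy/Sxx = 3295.5/325.875 = 10.112773
a = ȳ − b·x̄ = 247.5 − 10.112773·21.375 = 31.339471
ŷ(33) = a + b·33 = 31.339471 + 10.112773·33 = 365.060990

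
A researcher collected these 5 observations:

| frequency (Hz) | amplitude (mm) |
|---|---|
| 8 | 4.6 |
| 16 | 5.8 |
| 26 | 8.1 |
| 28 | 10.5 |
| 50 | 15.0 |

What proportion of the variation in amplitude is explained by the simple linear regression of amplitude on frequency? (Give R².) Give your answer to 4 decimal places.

0.9677

n = 5, Σx = 128, Σy = 44, Σxy = 1384.2, Σx² = 4280, Σy² = 455.66
Sxx = Σx² − (Σx)²/n = 4280 − 3276.8 = 1003.2
Sxy = Σxy − (Σx)(Σy)/n = 1384.2 − 1126.4 = 257.8
Syy = Σy² − (Σy)²/n = 455.66 − 387.2 = 68.46
R² = Sxy²/(Sxx·Syy) = (257.8)²/(1003.2·68.46) = 0.967701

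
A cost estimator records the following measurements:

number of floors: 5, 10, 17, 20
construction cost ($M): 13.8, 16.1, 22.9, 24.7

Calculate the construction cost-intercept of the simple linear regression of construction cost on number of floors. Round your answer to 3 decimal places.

9.408

n = 4, Σx = 52, Σy = 77.5, Σxy = 1113.3, Σx² = 814
Sxx = Σx² − (Σx)²/n = 814 − 676 = 138
Sxy = Σxy − (Σx)(Σy)/n = 1113.3 − 1007.5 = 105.8
b = Sxy/Sxx = 105.8/138 = 0.766667
a = ȳ − b·x̄ = 19.375 − 0.766667·13 = 9.408333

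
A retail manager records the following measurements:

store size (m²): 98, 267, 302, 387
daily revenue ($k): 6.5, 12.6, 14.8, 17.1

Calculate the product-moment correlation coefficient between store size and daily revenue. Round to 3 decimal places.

0.996

n = 4, Σx = 1054, Σy = 51, Σxy = 15088.5, Σx² = 321866, Σy² = 712.46
Sxx = Σx² − (Σx)²/n = 321866 − 277729 = 44137
Sxy = Σxy − (Σx)(Σy)/n = 15088.5 − 13438.5 = 1650
Syy = Σy² − (Σy)²/n = 712.46 − 650.25 = 62.21
r = Sxy/√(Sxx·Syy) = 1650/√(2745762.77) = 1650/1657.034330 = 0.995755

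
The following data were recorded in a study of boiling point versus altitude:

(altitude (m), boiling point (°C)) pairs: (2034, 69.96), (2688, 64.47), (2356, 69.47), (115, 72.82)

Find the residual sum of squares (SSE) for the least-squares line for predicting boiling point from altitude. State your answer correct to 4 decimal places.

11.2134

n = 4, Σx = 7193, Σy = 276.72, Σxy = 487639.62, Σx² = 16926461, Σy² = 19179.6158
Sxx = Σx² − (Σx)²/n = 16926461 − 12934812.25 = 3991648.75
Sxy = Σxy − (Σx)(Σy)/n = 487639.62 − 497611.74 = -9972.12
Syy = Σy² − (Σy)²/n = 19179.6158 − 19143.4896 = 36.1262
b = Sxy/Sxx = -9972.12/3991648.75 = -0.002498
SSE = Syy − b·Sxy = 36.1262 − (-0.002498)·(-9972.12) = 11.213392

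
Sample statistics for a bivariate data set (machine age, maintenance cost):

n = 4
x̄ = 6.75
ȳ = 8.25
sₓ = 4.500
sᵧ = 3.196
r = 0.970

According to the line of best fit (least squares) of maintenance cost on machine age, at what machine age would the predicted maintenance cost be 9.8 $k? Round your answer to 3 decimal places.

9.000

b = r · sᵧ/sₓ = 0.97 · 3.196/4.5 = 0.688916
a = ȳ − b·x̄ = 8.25 − 0.688916·6.75 = 3.59982
Set a + b·x = 9.8: x = (9.8 − 3.59982) / 0.688916 = 8.999913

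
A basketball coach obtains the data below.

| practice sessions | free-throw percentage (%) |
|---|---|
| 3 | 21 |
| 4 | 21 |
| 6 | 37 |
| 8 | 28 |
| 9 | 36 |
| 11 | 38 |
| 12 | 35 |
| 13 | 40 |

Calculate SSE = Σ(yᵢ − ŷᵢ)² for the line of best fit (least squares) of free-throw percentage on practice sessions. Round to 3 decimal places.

129.791

n = 8, Σx = 66, Σy = 256, Σxy = 2275, Σx² = 640, Σy² = 8600
Sxx = Σx² − (Σx)²/n = 640 − 544.5 = 95.5
Sxy = Σxy − (Σx)(Σy)/n = 2275 − 2112 = 163
Syy = Σy² − (Σy)²/n = 8600 − 8192 = 408
b = Sxy/Sxx = 163/95.5 = 1.706806
SSE = Syy − b·Sxy = 408 − 1.706806·163 = 129.790576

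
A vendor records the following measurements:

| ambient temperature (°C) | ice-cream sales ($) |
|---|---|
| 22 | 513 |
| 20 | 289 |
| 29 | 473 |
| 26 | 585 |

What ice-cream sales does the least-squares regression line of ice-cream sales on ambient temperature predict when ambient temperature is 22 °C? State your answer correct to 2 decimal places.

n = 4, Σx = 97, Σy = 1860, Σxy = 45993, Σx² = 2401
Sxx = Σx² − (Σx)²/n = 2401 − 2352.25 = 48.75
Sxy = Σxy − (Σx)(Σy)/n = 45993 − 45105 = 888
b = Sxy/Sxx = 888/48.75 = 18.215385
a = ȳ − b·x̄ = 465 − 18.215385·24.25 = 23.276923
ŷ(22) = a + b·22 = 23.276923 + 18.215385·22 = 424.015385

424.02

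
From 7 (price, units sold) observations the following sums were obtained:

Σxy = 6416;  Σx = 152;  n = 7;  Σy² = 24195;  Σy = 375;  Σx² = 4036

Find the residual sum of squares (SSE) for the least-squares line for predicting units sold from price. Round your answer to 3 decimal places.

50.887

Sxx = Σx² − (Σx)²/n = 4036 − 3300.571429 = 735.428571
Sxy = Σxy − (Σx)(Σy)/n = 6416 − 8142.857143 = -1726.857143
Syy = Σy² − (Σy)²/n = 24195 − 20089.285714 = 4105.714286
b = Sxy/Sxx = -1726.857143/735.428571 = -2.348096
SSE = Syy − b·Sxy = 4105.714286 − (-2.348096)·(-1726.857143) = 50.887335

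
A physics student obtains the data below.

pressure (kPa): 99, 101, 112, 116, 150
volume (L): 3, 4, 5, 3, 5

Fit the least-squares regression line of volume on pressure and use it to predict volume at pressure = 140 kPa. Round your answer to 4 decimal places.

4.6805

n = 5, Σx = 578, Σy = 20, Σxy = 2359, Σx² = 68502
Sxx = Σx² − (Σx)²/n = 68502 − 66816.8 = 1685.2
Sxy = Σxy − (Σx)(Σy)/n = 2359 − 2312 = 47
b = Sxy/Sxx = 47/1685.2 = 0.027890
a = ȳ − b·x̄ = 4 − 0.027890·115.6 = 0.775932
ŷ(140) = a + b·140 = 0.775932 + 0.027890·140 = 4.680513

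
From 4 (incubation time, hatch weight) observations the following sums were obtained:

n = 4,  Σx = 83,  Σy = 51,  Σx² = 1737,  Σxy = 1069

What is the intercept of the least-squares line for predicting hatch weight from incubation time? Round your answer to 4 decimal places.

-2.3729

Sxx = Σx² − (Σx)²/n = 1737 − 1722.25 = 14.75
Sxy = Σxy − (Σx)(Σy)/n = 1069 − 1058.25 = 10.75
b = Sxy/Sxx = 10.75/14.75 = 0.728814
a = ȳ − b·x̄ = 12.75 − 0.728814·20.75 = -2.372881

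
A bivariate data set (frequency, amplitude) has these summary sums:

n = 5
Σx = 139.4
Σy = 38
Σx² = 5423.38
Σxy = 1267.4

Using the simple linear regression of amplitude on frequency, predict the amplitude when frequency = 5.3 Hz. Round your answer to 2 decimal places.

4.54

Sxx = Σx² − (Σx)²/n = 5423.38 − 3886.472 = 1536.908
Sxy = Σxy − (Σx)(Σy)/n = 1267.4 − 1059.44 = 207.96
b = Sxy/Sxx = 207.96/1536.908 = 0.135311
a = ȳ − b·x̄ = 7.6 − 0.135311·27.88 = 3.827539
ŷ(5.3) = a + b·5.3 = 3.827539 + 0.135311·5.3 = 4.544686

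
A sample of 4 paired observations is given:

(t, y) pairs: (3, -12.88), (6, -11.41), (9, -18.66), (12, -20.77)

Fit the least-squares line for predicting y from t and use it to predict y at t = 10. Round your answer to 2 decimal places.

n = 4, Σx = 30, Σy = -63.72, Σxy = -524.28, Σx² = 270
Sxx = Σx² − (Σx)²/n = 270 − 225 = 45
Sxy = Σxy − (Σx)(Σy)/n = -524.28 − (-477.9) = -46.38
b = Sxy/Sxx = -46.38/45 = -1.030667
a = ȳ − b·x̄ = -15.93 − (-1.030667)·7.5 = -8.2
ŷ(10) = a + b·10 = -8.2 + (-1.030667)·10 = -18.506667

-18.51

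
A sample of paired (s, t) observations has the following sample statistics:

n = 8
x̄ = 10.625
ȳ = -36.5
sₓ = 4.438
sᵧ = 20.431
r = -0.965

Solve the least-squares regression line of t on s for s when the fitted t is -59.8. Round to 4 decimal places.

15.8698

b = r · sᵧ/sₓ = -0.965 · 20.431/4.438 = -4.442523
a = ȳ − b·x̄ = -36.5 − (-4.442523)·10.625 = 10.701802
Set a + b·x = -59.8: x = (-59.8 − 10.701802) / (-4.442523) = 15.869768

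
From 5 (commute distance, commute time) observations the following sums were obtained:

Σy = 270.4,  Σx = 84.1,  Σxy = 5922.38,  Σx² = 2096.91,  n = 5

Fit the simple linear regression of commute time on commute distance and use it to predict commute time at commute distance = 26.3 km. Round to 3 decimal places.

Sxx = Σx² − (Σx)²/n = 2096.91 − 1414.562 = 682.348
Sxy = Σxy − (Σx)(Σy)/n = 5922.38 − 4548.128 = 1374.252
b = Sxy/Sxx = 1374.252/682.348 = 2.014005
a = ȳ − b·x̄ = 54.08 − 2.014005·16.82 = 20.204443
ŷ(26.3) = a + b·26.3 = 20.204443 + 2.014005·26.3 = 73.172763

73.173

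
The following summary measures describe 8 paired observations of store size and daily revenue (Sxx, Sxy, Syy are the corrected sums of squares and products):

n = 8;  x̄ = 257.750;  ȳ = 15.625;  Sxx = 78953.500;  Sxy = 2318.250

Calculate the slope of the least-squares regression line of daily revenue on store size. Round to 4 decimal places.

b = Sxy/Sxx = 2318.25/78953.5 = 0.029362

0.0294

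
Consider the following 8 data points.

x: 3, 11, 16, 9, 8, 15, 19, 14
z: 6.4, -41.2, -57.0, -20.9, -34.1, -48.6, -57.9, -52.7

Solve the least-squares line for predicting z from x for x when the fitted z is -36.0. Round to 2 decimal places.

11.31

n = 8, Σx = 95, Σy = -306, Σxy = -4373.8, Σx² = 1313
Sxx = Σx² − (Σx)²/n = 1313 − 1128.125 = 184.875
Sxy = Σxy − (Σx)(Σy)/n = -4373.8 − (-3633.75) = -740.05
b = Sxy/Sxx = -740.05/184.875 = -4.002975
a = ȳ − b·x̄ = -38.25 − (-4.002975)·11.875 = 9.285328
Set a + b·x = -36.0: x = (-36.0 − 9.285328) / (-4.002975) = 11.312918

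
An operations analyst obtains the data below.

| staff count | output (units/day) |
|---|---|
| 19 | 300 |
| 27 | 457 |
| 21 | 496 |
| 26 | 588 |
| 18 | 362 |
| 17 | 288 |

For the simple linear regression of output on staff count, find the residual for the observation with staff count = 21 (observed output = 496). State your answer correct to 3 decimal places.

n = 6, Σx = 128, Σy = 2491, Σxy = 55155, Σx² = 2820
Sxx = Σx² − (Σx)²/n = 2820 − 2730.666667 = 89.333333
Sxy = Σxy − (Σx)(Σy)/n = 55155 − 53141.333333 = 2013.666667
b = Sxy/Sxx = 2013.666667/89.333333 = 22.541045
a = ȳ − b·x̄ = 415.166667 − 22.541045·21.333333 = -65.708955
ŷ(21) = -65.708955 + 22.541045·21 = 407.652985
residual = y − ŷ = 496 − 407.652985 = 88.347015

88.347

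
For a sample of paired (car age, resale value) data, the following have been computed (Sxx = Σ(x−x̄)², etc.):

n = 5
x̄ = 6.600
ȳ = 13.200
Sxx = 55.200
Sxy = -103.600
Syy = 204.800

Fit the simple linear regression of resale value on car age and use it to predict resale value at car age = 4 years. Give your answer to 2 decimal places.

18.08

b = Sxy/Sxx = -103.6/55.2 = -1.876812
a = ȳ − b·x̄ = 13.2 − (-1.876812)·6.6 = 25.586957
ŷ(4) = a + b·4 = 25.586957 + (-1.876812)·4 = 18.079710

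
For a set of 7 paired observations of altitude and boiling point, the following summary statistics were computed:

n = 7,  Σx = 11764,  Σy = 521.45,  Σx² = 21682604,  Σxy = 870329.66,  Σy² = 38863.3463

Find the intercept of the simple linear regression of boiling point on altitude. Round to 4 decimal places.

Sxx = Σx² − (Σx)²/n = 21682604 − 19770242.285714 = 1912361.714286
Sxy = Σxy − (Σx)(Σy)/n = 870329.66 − 876333.971429 = -6004.311429
b = Sxy/Sxx = -6004.311429/1912361.714286 = -0.003140
a = ȳ − b·x̄ = 74.492857 − (-0.003140)·1680.571429 = 79.769408

79.7694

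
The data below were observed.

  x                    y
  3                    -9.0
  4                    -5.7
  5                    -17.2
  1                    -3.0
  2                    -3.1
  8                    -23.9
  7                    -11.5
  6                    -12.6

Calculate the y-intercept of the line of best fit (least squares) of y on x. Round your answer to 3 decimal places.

n = 8, Σx = 36, Σy = -86, Σxy = -492.3, Σx² = 204
Sxx = Σx² − (Σx)²/n = 204 − 162 = 42
Sxy = Σxy − (Σx)(Σy)/n = -492.3 − (-387) = -105.3
b = Sxy/Sxx = -105.3/42 = -2.507143
a = ȳ − b·x̄ = -10.75 − (-2.507143)·4.5 = 0.532143

0.532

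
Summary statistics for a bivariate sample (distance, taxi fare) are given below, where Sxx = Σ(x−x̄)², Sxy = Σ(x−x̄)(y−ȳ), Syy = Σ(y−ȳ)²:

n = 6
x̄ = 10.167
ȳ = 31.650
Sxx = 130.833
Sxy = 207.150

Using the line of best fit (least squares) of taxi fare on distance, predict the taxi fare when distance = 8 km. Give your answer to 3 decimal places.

b = Sxy/Sxx = 207.15/130.833 = 1.583316
a = ȳ − b·x̄ = 31.65 − 1.583316·10.167 = 15.552425
ŷ(8) = a + b·8 = 15.552425 + 1.583316·8 = 28.218954

28.219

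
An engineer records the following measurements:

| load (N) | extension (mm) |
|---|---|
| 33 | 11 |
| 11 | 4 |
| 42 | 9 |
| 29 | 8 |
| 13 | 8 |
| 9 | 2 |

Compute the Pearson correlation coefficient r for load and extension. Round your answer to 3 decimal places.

n = 6, Σx = 137, Σy = 42, Σxy = 1139, Σx² = 4065, Σy² = 350
Sxx = Σx² − (Σx)²/n = 4065 − 3128.166667 = 936.833333
Sxy = Σxy − (Σx)(Σy)/n = 1139 − 959 = 180
Syy = Σy² − (Σy)²/n = 350 − 294 = 56
r = Sxy/√(Sxx·Syy) = 180/√(52462.666667) = 180/229.047302 = 0.785864

0.786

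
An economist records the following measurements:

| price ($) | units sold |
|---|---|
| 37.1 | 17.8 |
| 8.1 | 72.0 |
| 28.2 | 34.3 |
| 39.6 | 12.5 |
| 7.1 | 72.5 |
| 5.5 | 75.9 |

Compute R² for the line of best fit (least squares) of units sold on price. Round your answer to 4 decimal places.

0.9997

n = 6, Σx = 125.6, Σy = 285, Σxy = 3638.04, Σx² = 3886.08, Σy² = 17850.64
Sxx = Σx² − (Σx)²/n = 3886.08 − 2629.226667 = 1256.853333
Sxy = Σxy − (Σx)(Σy)/n = 3638.04 − 5966 = -2327.96
Syy = Σy² − (Σy)²/n = 17850.64 − 13537.5 = 4313.14
R² = Sxy²/(Sxx·Syy) = (-2327.96)²/(1256.853333·4313.14) = 0.999707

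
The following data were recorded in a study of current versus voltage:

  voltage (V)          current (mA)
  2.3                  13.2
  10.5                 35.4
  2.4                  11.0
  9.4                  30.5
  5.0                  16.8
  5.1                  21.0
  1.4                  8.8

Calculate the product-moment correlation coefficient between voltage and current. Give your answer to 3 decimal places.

n = 7, Σx = 36.1, Σy = 136.7, Σxy = 918.58, Σx² = 262.63, Σy² = 3279.33
Sxx = Σx² − (Σx)²/n = 262.63 − 186.172857 = 76.457143
Sxy = Σxy − (Σx)(Σy)/n = 918.58 − 704.981429 = 213.598571
Syy = Σy² − (Σy)²/n = 3279.33 − 2669.555714 = 609.774286
r = Sxy/√(Sxx·Syy) = 213.598571/√(46621.599673) = 213.598571/215.920355 = 0.989247

0.989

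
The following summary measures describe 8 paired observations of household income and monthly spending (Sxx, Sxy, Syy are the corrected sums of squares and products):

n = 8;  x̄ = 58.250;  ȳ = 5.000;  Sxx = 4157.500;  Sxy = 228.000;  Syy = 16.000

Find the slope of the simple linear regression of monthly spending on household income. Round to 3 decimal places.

b = Sxy/Sxx = 228/4157.5 = 0.054841

0.055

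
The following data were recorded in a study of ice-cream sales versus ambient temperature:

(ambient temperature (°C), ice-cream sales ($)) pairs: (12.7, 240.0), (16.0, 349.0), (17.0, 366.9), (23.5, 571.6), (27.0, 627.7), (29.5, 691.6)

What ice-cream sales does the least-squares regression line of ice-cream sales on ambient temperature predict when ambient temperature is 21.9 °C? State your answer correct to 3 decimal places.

n = 6, Σx = 125.7, Σy = 2846.8, Σxy = 65652, Σx² = 2857.79
Sxx = Σx² − (Σx)²/n = 2857.79 − 2633.415 = 224.375
Sxy = Σxy − (Σx)(Σy)/n = 65652 − 59640.46 = 6011.54
b = Sxy/Sxx = 6011.54/224.375 = 26.792379
a = ȳ − b·x̄ = 474.466667 − 26.792379·20.95 = -86.833670
ŷ(21.9) = a + b·21.9 = -86.833670 + 26.792379·21.9 = 499.919427

499.919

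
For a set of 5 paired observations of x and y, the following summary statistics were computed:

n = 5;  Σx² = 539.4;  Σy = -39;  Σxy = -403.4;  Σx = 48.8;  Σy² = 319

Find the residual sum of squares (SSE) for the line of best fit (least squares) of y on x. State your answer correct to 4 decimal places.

Sxx = Σx² − (Σx)²/n = 539.4 − 476.288 = 63.112
Sxy = Σxy − (Σx)(Σy)/n = -403.4 − (-380.64) = -22.76
Syy = Σy² − (Σy)²/n = 319 − 304.2 = 14.8
b = Sxy/Sxx = -22.76/63.112 = -0.360629
SSE = Syy − b·Sxy = 14.8 − (-0.360629)·(-22.76) = 6.592090

6.5921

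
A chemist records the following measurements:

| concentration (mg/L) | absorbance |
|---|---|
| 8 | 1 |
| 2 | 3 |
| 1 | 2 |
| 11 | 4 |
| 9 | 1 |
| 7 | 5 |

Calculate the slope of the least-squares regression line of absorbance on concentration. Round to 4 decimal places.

0.0336

n = 6, Σx = 38, Σy = 16, Σxy = 104, Σx² = 320
Sxx = Σx² − (Σx)²/n = 320 − 240.666667 = 79.333333
Sxy = Σxy − (Σx)(Σy)/n = 104 − 101.333333 = 2.666667
b = Sxy/Sxx = 2.666667/79.333333 = 0.033613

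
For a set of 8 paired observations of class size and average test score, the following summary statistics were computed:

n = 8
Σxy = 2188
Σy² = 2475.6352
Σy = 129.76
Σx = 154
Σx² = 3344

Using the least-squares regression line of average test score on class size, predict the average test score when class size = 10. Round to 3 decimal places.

23.773

Sxx = Σx² − (Σx)²/n = 3344 − 2964.5 = 379.5
Sxy = Σxy − (Σx)(Σy)/n = 2188 − 2497.88 = -309.88
b = Sxy/Sxx = -309.88/379.5 = -0.816548
a = ȳ − b·x̄ = 16.22 − (-0.816548)·19.25 = 31.938551
ŷ(10) = a + b·10 = 31.938551 + (-0.816548)·10 = 23.773070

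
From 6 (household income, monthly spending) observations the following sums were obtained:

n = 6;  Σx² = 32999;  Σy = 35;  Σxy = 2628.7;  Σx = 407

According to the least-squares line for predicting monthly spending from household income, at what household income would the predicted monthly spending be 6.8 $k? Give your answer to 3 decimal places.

Sxx = Σx² − (Σx)²/n = 32999 − 27608.166667 = 5390.833333
Sxy = Σxy − (Σx)(Σy)/n = 2628.7 − 2374.166667 = 254.533333
b = Sxy/Sxx = 254.533333/5390.833333 = 0.047216
a = ȳ − b·x̄ = 5.833333 − 0.047216·67.833333 = 2.630518
Set a + b·x = 6.8: x = (6.8 − 2.630518) / 0.047216 = 88.306640

88.307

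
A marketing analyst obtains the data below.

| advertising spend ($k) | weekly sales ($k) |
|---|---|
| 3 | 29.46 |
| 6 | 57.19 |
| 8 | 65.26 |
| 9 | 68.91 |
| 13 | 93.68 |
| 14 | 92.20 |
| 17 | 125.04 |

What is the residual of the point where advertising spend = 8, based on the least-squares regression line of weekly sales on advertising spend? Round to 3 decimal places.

n = 7, Σx = 70, Σy = 531.74, Σxy = 6208.11, Σx² = 844
Sxx = Σx² − (Σx)²/n = 844 − 700 = 144
Sxy = Σxy − (Σx)(Σy)/n = 6208.11 − 5317.4 = 890.71
b = Sxy/Sxx = 890.71/144 = 6.185486
a = ȳ − b·x̄ = 75.962857 − 6.185486·10 = 14.107996
ŷ(8) = 14.107996 + 6.185486·8 = 63.591885
residual = y − ŷ = 65.26 − 63.591885 = 1.668115

1.668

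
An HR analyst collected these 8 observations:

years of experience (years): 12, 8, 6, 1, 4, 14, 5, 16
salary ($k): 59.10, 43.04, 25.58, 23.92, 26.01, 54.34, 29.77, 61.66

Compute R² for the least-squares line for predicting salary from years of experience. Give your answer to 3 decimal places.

0.903

n = 8, Σx = 66, Σy = 323.42, Σxy = 3231.13, Σx² = 738, Σy² = 14889.3186
Sxx = Σx² − (Σx)²/n = 738 − 544.5 = 193.5
Sxy = Σxy − (Σx)(Σy)/n = 3231.13 − 2668.215 = 562.915
Syy = Σy² − (Σy)²/n = 14889.3186 − 13075.06205 = 1814.25655
R² = Sxy²/(Sxx·Syy) = (562.915)²/(193.5·1814.25655) = 0.902622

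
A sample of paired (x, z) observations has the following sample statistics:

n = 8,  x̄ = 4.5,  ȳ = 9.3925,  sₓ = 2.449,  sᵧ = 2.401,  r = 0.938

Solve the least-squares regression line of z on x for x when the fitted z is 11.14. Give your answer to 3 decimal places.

6.400

b = r · sᵧ/sₓ = 0.938 · 2.401/2.449 = 0.919615
a = ȳ − b·x̄ = 9.3925 − 0.919615·4.5 = 5.254231
Set a + b·x = 11.14: x = (11.14 − 5.254231) / 0.919615 = 6.400251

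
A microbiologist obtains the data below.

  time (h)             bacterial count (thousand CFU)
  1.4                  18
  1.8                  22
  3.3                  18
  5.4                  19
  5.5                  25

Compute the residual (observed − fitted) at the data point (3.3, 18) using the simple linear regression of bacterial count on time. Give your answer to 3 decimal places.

-2.288

n = 5, Σx = 17.4, Σy = 102, Σxy = 364.3, Σx² = 75.5
Sxx = Σx² − (Σx)²/n = 75.5 − 60.552 = 14.948
Sxy = Σxy − (Σx)(Σy)/n = 364.3 − 354.96 = 9.34
b = Sxy/Sxx = 9.34/14.948 = 0.624833
a = ȳ − b·x̄ = 20.4 − 0.624833·3.48 = 18.225582
ŷ(3.3) = 18.225582 + 0.624833·3.3 = 20.287530
residual = y − ŷ = 18 − 20.287530 = -2.287530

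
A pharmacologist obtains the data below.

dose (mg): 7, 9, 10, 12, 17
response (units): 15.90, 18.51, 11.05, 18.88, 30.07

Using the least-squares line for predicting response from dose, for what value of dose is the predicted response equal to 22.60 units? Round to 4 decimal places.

13.4608

n = 5, Σx = 55, Σy = 94.41, Σxy = 1126.14, Σx² = 663
Sxx = Σx² − (Σx)²/n = 663 − 605 = 58
Sxy = Σxy − (Σx)(Σy)/n = 1126.14 − 1038.51 = 87.63
b = Sxy/Sxx = 87.63/58 = 1.510862
a = ȳ − b·x̄ = 18.882 − 1.510862·11 = 2.262517
Set a + b·x = 22.60: x = (22.60 − 2.262517) / 1.510862 = 13.460847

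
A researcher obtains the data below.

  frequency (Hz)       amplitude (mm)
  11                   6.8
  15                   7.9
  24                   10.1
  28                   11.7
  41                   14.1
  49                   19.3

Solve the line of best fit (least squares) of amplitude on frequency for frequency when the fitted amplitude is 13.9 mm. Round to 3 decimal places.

35.393

n = 6, Σx = 168, Σy = 69.9, Σxy = 2287.1, Σx² = 5788
Sxx = Σx² − (Σx)²/n = 5788 − 4704 = 1084
Sxy = Σxy − (Σx)(Σy)/n = 2287.1 − 1957.2 = 329.9
b = Sxy/Sxx = 329.9/1084 = 0.304336
a = ȳ − b·x̄ = 11.65 − 0.304336·28 = 3.128598
Set a + b·x = 13.9: x = (13.9 − 3.128598) / 0.304336 = 35.393149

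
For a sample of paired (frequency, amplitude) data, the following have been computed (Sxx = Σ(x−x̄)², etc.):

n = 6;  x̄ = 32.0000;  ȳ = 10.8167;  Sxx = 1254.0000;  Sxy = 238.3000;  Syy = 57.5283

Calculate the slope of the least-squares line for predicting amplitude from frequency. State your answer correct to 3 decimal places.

0.190

b = Sxy/Sxx = 238.3/1254 = 0.190032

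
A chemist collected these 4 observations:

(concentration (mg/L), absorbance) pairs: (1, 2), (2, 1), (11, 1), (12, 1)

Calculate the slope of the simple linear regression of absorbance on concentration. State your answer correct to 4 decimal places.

-0.0545

n = 4, Σx = 26, Σy = 5, Σxy = 27, Σx² = 270
Sxx = Σx² − (Σx)²/n = 270 − 169 = 101
Sxy = Σxy − (Σx)(Σy)/n = 27 − 32.5 = -5.5
b = Sxy/Sxx = -5.5/101 = -0.054455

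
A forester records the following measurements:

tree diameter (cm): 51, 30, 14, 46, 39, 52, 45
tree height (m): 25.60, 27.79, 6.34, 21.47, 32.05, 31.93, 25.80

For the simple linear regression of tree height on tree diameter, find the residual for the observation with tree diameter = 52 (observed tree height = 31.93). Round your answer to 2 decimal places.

n = 7, Σx = 277, Σy = 170.98, Σxy = 7286.99, Σx² = 12063
Sxx = Σx² − (Σx)²/n = 12063 − 10961.285714 = 1101.714286
Sxy = Σxy − (Σx)(Σy)/n = 7286.99 − 6765.922857 = 521.067143
b = Sxy/Sxx = 521.067143/1101.714286 = 0.472960
a = ȳ − b·x̄ = 24.425714 − 0.472960·39.571429 = 5.709999
ŷ(52) = 5.709999 + 0.472960·52 = 30.303935
residual = y − ŷ = 31.93 − 30.303935 = 1.626065

1.63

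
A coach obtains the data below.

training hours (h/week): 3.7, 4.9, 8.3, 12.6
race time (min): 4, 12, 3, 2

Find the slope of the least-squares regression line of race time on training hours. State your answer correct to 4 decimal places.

-0.6524

n = 4, Σx = 29.5, Σy = 21, Σxy = 123.7, Σx² = 265.35
Sxx = Σx² − (Σx)²/n = 265.35 − 217.5625 = 47.7875
Sxy = Σxy − (Σx)(Σy)/n = 123.7 − 154.875 = -31.175
b = Sxy/Sxx = -31.175/47.7875 = -0.652367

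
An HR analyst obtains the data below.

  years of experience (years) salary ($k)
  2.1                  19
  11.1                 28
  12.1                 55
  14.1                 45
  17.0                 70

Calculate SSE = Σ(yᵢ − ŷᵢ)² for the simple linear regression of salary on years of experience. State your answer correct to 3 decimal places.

448.356

n = 5, Σx = 56.4, Σy = 217, Σxy = 2840.7, Σx² = 761.84, Σy² = 11095
Sxx = Σx² − (Σx)²/n = 761.84 − 636.192 = 125.648
Sxy = Σxy − (Σx)(Σy)/n = 2840.7 − 2447.76 = 392.94
Syy = Σy² − (Σy)²/n = 11095 − 9417.8 = 1677.2
b = Sxy/Sxx = 392.94/125.648 = 3.127308
SSE = Syy − b·Sxy = 1677.2 − 3.127308·392.94 = 448.355581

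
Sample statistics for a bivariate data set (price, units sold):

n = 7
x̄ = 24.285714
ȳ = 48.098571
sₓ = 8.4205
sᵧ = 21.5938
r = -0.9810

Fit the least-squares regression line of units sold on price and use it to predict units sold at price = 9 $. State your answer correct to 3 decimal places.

b = r · sᵧ/sₓ = -0.981 · 21.5938/8.4205 = -2.515708
a = ȳ − b·x̄ = 48.098571 − (-2.515708)·24.285714 = 109.194332
ŷ(9) = a + b·9 = 109.194332 + (-2.515708)·9 = 86.552961

86.553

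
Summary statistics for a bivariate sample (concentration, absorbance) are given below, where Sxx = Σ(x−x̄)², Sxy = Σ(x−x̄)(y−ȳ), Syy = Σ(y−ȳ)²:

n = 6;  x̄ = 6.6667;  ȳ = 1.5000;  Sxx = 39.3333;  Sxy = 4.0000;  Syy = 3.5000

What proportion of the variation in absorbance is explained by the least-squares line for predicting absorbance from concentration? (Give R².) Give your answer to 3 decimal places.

0.116

R² = Sxy²/(Sxx·Syy) = (4)²/(39.3333·3.5) = 0.116223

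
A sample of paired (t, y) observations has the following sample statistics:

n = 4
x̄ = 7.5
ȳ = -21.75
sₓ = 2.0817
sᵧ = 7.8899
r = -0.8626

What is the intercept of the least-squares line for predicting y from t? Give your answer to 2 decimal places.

b = r · sᵧ/sₓ = -0.8626 · 7.8899/2.0817 = -3.269360
a = ȳ − b·x̄ = -21.75 − (-3.269360)·7.5 = 2.770204

2.77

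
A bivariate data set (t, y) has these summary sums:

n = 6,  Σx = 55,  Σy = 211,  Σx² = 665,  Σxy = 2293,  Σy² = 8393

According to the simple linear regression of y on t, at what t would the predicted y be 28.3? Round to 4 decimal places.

6.0889

Sxx = Σx² − (Σx)²/n = 665 − 504.166667 = 160.833333
Sxy = Σxy − (Σx)(Σy)/n = 2293 − 1934.166667 = 358.833333
b = Sxy/Sxx = 358.833333/160.833333 = 2.231088
a = ȳ − b·x̄ = 35.166667 − 2.231088·9.166667 = 14.715026
Set a + b·x = 28.3: x = (28.3 − 14.715026) / 2.231088 = 6.088946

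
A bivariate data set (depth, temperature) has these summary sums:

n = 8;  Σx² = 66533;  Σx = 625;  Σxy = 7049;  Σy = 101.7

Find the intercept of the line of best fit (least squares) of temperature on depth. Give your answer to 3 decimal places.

16.668

Sxx = Σx² − (Σx)²/n = 66533 − 48828.125 = 17704.875
Sxy = Σxy − (Σx)(Σy)/n = 7049 − 7945.3125 = -896.3125
b = Sxy/Sxx = -896.3125/17704.875 = -0.050625
a = ȳ − b·x̄ = 12.7125 − (-0.050625)·78.125 = 16.667592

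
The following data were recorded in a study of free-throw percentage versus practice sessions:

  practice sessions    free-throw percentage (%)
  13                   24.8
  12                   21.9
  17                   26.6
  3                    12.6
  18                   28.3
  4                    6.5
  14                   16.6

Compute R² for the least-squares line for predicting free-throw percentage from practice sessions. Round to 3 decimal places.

n = 7, Σx = 81, Σy = 137.3, Σxy = 1843, Σx² = 1147, Σy² = 3079.67
Sxx = Σx² − (Σx)²/n = 1147 − 937.285714 = 209.714286
Sxy = Σxy − (Σx)(Σy)/n = 1843 − 1588.757143 = 254.242857
Syy = Σy² − (Σy)²/n = 3079.67 − 2693.041429 = 386.628571
R² = Sxy²/(Sxx·Syy) = (254.242857)²/(209.714286·386.628571) = 0.797215

0.797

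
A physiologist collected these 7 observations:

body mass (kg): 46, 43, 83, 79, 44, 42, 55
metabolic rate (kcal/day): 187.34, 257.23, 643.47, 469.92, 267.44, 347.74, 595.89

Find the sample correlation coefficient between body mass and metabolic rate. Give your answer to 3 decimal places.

0.762

n = 7, Σx = 392, Σy = 2769.03, Σxy = 169356.61, Σx² = 23820, Σy² = 1283674.1491
Sxx = Σx² − (Σx)²/n = 23820 − 21952 = 1868
Sxy = Σxy − (Σx)(Σy)/n = 169356.61 − 155065.68 = 14290.93
Syy = Σy² − (Σy)²/n = 1283674.1491 − 1095361.020129 = 188313.128971
r = Sxy/√(Sxx·Syy) = 14290.93/√(351768924.918629) = 14290.93/18755.503857 = 0.761959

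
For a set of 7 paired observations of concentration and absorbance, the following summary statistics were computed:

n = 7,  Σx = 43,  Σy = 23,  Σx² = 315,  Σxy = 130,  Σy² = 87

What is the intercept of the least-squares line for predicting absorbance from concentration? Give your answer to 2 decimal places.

4.65

Sxx = Σx² − (Σx)²/n = 315 − 264.142857 = 50.857143
Sxy = Σxy − (Σx)(Σy)/n = 130 − 141.285714 = -11.285714
b = Sxy/Sxx = -11.285714/50.857143 = -0.221910
a = ȳ − b·x̄ = 3.285714 − (-0.221910)·6.142857 = 4.648876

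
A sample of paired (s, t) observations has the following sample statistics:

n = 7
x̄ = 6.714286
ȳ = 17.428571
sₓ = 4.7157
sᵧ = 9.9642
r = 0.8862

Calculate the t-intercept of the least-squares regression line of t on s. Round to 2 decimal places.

b = r · sᵧ/sₓ = 0.8862 · 9.9642/4.7157 = 1.872527
a = ȳ − b·x̄ = 17.428571 − 1.872527·6.714286 = 4.855891

4.86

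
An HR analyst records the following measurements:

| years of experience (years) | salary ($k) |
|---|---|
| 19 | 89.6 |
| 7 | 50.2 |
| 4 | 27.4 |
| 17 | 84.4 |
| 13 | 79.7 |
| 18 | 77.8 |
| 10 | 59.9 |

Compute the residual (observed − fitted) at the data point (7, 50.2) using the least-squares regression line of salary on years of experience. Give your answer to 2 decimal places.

3.58

n = 7, Σx = 88, Σy = 469, Σxy = 6633.7, Σx² = 1308
Sxx = Σx² − (Σx)²/n = 1308 − 1106.285714 = 201.714286
Sxy = Σxy − (Σx)(Σy)/n = 6633.7 − 5896 = 737.7
b = Sxy/Sxx = 737.7/201.714286 = 3.657153
a = ȳ − b·x̄ = 67 − 3.657153·12.571429 = 21.024363
ŷ(7) = 21.024363 + 3.657153·7 = 46.624433
residual = y − ŷ = 50.2 − 46.624433 = 3.575567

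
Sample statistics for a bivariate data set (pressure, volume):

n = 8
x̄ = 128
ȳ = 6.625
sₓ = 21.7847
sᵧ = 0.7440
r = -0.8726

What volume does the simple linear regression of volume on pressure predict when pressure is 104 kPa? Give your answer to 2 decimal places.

b = r · sᵧ/sₓ = -0.8726 · 0.744/21.7847 = -0.029801
a = ȳ − b·x̄ = 6.625 − (-0.029801)·128 = 10.439578
ŷ(104) = a + b·104 = 10.439578 + (-0.029801)·104 = 7.340233

7.34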